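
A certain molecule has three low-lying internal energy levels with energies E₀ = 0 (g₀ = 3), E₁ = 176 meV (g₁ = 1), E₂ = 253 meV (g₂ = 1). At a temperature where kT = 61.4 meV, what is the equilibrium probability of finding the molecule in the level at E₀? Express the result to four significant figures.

0.9762

Eᵢ/kT = 0, 2.86645, 4.12052.
Z = Σ gᵢe^(−Eᵢ/kT) = 3·e^(−0) + 1·e^(−2.86645) + 1·e^(−4.12052) = 3.00000 + 0.0569006 + 0.0162361 = 3.07314.
P₀ = g₀ e^(−E₀/kT) / Z = 3.00000/3.07314 = 0.9762.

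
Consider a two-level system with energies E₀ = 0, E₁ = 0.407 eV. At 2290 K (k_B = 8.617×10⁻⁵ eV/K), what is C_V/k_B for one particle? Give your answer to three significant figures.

0.426

k_BT = 8.617×10⁻⁵ × 2290 K = 0.19733 eV.
Eᵢ/kT = 0, 2.0625.
Z = Σ e^(−Eᵢ/kT) = e^(−0) + e^(−2.0625) = 1.0000 + 0.12714 = 1.1271.
⟨E⟩ = 0.045911 eV, ⟨E²⟩ = 0.018686 eV².
C_V/k_B = (⟨E²⟩ − ⟨E⟩²)/(kT)² = (0.018686 − 0.0021078)/0.038939 = 0.426.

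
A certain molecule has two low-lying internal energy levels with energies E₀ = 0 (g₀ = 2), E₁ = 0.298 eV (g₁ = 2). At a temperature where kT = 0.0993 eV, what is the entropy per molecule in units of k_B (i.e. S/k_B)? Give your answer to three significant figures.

0.884

Eᵢ/kT = 0, 3.0010.
Z = Σ gᵢe^(−Eᵢ/kT) = 2·e^(−0) + 2·e^(−3.0010) = 2.0000 + 0.099475 = 2.0995.
⟨E⟩ = Σ EᵢPᵢ = 0.014119 eV.
S/k_B = ln Z + ⟨E⟩/kT = ln(2.0995) + 0.014119/0.0993 = 0.74170 + 0.14219 = 0.884.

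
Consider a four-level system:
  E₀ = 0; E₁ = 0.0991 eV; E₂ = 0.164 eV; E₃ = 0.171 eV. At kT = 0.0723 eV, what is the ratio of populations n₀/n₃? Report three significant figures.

10.6

n₀/n₃ = exp[−(E₀−E₃)/kT] = exp(−(-0.171 eV)/(0.0723 eV)) = exp(2.3651) = 10.6.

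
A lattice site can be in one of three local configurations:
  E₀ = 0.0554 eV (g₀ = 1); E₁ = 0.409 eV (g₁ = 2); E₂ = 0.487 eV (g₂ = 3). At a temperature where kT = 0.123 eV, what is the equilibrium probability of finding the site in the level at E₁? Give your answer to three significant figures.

Eᵢ/kT = 0.45041, 3.3252, 3.9593.
Z = Σ gᵢe^(−Eᵢ/kT) = 1·e^(−0.45041) + 2·e^(−3.3252) + 3·e^(−3.9593) = 0.63737 + 0.071931 + 0.057229 = 0.76653.
P₁ = g₁ e^(−E₁/kT) / Z = 0.071931/0.76653 = 0.0938.

0.0938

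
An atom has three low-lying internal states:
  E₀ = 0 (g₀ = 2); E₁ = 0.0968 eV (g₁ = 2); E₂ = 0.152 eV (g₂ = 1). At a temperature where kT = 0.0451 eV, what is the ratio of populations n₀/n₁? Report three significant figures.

8.55

n₀/n₁ = (g₀/g₁) exp[−(E₀−E₁)/kT] = (2/2) × exp(−(-0.0968 eV)/(0.0451 eV)) = (2/2) × exp(2.1463) = 8.55.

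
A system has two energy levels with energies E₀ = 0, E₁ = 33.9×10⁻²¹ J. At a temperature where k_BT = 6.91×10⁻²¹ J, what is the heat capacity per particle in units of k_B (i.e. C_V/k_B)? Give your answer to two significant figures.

0.18

Eᵢ/kT = 0, 4.906.
Z = Σ e^(−Eᵢ/kT) = e^(−0) + e^(−4.906) = 1.000 + 0.007402 = 1.007.
⟨E⟩ = 0.2492, ⟨E²⟩ = 8.447.
C_V/k_B = (⟨E²⟩ − ⟨E⟩²)/(kT)² = (8.447 − 0.06210)/47.75 = 0.18.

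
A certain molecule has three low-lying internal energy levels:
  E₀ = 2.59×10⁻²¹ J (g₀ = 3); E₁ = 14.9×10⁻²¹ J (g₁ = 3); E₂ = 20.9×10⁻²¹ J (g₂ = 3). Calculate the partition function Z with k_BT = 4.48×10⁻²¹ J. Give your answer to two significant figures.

Eᵢ/kT = 0.5781, 3.326, 4.665.
Z = Σ gᵢe^(−Eᵢ/kT) = 3·e^(−0.5781) + 3·e^(−3.326) + 3·e^(−4.665) = 1.683 + 0.1078 + 0.02826 = 1.819.

Z = 1.8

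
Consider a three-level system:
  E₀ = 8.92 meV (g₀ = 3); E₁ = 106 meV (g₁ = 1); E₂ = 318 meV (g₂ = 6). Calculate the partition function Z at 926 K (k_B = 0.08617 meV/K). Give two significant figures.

Z = 3.1

k_BT = 0.08617 × 926 K = 79.79 meV.
Eᵢ/kT = 0.1118, 1.328, 3.985.
Z = Σ gᵢe^(−Eᵢ/kT) = 3·e^(−0.1118) + 1·e^(−1.328) + 6·e^(−3.985) = 2.683 + 0.2650 + 0.1116 = 3.060.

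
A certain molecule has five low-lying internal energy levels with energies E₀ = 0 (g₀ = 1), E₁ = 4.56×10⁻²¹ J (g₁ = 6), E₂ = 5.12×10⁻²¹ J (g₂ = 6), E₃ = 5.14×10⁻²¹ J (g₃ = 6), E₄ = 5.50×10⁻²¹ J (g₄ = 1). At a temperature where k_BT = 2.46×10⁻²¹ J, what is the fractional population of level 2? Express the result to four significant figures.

Eᵢ/kT = 0, 1.85366, 2.08130, 2.08943, 2.23577.
Z = Σ gᵢe^(−Eᵢ/kT) = 1·e^(−0) + 6·e^(−1.85366) + 6·e^(−2.08130) + 6·e^(−2.08943) + 1·e^(−2.23577) = 1.00000 + 0.939976 + 0.748607 + 0.742546 + 0.106910 = 3.53804.
P₂ = g₂ e^(−E₂/kT) / Z = 0.748607/3.53804 = 0.2116.

0.2116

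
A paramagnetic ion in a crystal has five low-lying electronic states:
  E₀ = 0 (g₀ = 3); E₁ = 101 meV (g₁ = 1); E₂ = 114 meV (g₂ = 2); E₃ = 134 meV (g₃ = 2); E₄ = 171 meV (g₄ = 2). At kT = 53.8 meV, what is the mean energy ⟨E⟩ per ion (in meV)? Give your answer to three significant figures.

Eᵢ/kT = 0, 1.8773, 2.1190, 2.4907, 3.1784.
Z = Σ gᵢe^(−Eᵢ/kT) = 3·e^(−0) + 1·e^(−1.8773) + 2·e^(−2.1190) + 2·e^(−2.4907) + 2·e^(−3.1784) = 3.0000 + 0.15300 + 0.24030 + 0.16570 + 0.083304 = 3.6423.
⟨E⟩ = Σ Eᵢ gᵢe^(−Eᵢ/kT) / Z = (0·3.0000 + 101·0.15300 + 114·0.24030 + 134·0.16570 + 171·0.083304) / 3.6423 = 21.8 meV.

21.8 meV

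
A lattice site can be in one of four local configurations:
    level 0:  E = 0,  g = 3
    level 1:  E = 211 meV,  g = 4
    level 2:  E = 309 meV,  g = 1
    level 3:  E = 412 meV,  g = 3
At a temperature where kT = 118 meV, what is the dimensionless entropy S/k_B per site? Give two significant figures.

1.8

Eᵢ/kT = 0, 1.788, 2.619, 3.492.
Z = Σ gᵢe^(−Eᵢ/kT) = 3·e^(−0) + 4·e^(−1.788) + 1·e^(−2.619) + 3·e^(−3.492) = 3.000 + 0.6692 + 0.07288 + 0.09132 = 3.833.
⟨E⟩ = Σ EᵢPᵢ = 52.53 meV.
S/k_B = ln Z + ⟨E⟩/kT = ln(3.833) + 52.53/118 = 1.344 + 0.4452 = 1.8.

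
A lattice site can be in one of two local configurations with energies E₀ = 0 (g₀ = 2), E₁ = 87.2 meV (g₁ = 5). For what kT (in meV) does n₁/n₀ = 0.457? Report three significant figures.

51.3 meV

n₁/n₀ = (g₁/g₀) exp[−(E₁−E₀)/kT] = 0.457.
⇒ (E₁−E₀)/kT = ln((5/2)/0.457) = ln(5.4705) = 1.6994.
kT = 87.2 meV / 1.6994 = 51.3 meV.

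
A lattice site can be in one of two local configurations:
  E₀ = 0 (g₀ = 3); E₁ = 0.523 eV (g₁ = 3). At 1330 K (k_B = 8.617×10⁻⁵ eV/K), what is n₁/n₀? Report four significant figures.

k_BT = 8.617×10⁻⁵ × 1330 K = 0.114606 eV.
n₁/n₀ = (g₁/g₀) exp[−(E₁−E₀)/kT] = (3/3) × exp(−(0.523 eV)/(0.114606 eV)) = (3/3) × exp(-4.56346) = 0.01043.

0.01043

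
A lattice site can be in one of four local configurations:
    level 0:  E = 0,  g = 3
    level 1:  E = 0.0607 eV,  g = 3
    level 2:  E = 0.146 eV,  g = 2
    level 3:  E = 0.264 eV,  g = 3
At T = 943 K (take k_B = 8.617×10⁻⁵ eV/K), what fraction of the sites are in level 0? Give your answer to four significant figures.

0.6161

k_BT = 8.617×10⁻⁵ × 943 K = 0.0812583 eV.
Eᵢ/kT = 0, 0.747001, 1.79674, 3.24890.
Z = Σ gᵢe^(−Eᵢ/kT) = 3·e^(−0) + 3·e^(−0.747001) + 2·e^(−1.79674) + 3·e^(−3.24890) = 3.00000 + 1.42136 + 0.331677 + 0.116451 = 4.86949.
P₀ = g₀ e^(−E₀/kT) / Z = 3.00000/4.86949 = 0.6161.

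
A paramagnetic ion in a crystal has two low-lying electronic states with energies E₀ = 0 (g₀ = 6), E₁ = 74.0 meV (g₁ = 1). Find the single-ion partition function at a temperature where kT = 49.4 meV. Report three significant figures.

Eᵢ/kT = 0, 1.4980.
Z = Σ gᵢe^(−Eᵢ/kT) = 6·e^(−0) + 1·e^(−1.4980) = 6.0000 + 0.22358 = 6.2236.

Z = 6.22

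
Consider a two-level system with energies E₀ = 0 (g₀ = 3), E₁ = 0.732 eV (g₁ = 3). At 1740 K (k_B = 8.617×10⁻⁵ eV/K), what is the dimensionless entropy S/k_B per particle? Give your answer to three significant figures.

1.14

k_BT = 8.617×10⁻⁵ × 1740 K = 0.14994 eV.
Eᵢ/kT = 0, 4.8820.
Z = Σ gᵢe^(−Eᵢ/kT) = 3·e^(−0) + 3·e^(−4.8820) = 3.0000 + 0.022746 = 3.0227.
⟨E⟩ = Σ EᵢPᵢ = 0.0055083 eV.
S/k_B = ln Z + ⟨E⟩/kT = ln(3.0227) + 0.0055083/0.14994 = 1.1062 + 0.036737 = 1.14.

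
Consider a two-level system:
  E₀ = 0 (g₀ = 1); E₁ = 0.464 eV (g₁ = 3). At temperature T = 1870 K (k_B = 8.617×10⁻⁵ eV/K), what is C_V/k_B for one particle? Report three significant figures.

k_BT = 8.617×10⁻⁵ × 1870 K = 0.16114 eV.
Eᵢ/kT = 0, 2.8795.
Z = Σ gᵢe^(−Eᵢ/kT) = 1·e^(−0) + 3·e^(−2.8795) = 1.0000 + 0.16849 = 1.1685.
⟨E⟩ = 0.066906 eV, ⟨E²⟩ = 0.031044 eV².
C_V/k_B = (⟨E²⟩ − ⟨E⟩²)/(kT)² = (0.031044 − 0.0044764)/0.025966 = 1.02.

1.02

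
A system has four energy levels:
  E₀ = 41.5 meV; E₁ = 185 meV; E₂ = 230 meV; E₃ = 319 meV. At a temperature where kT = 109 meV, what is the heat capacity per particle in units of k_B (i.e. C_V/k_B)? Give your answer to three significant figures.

Eᵢ/kT = 0.38073, 1.6972, 2.1101, 2.9266.
Z = Σ e^(−Eᵢ/kT) = e^(−0.38073) + e^(−1.6972) + e^(−2.1101) + e^(−2.9266) = 0.68336 + 0.18320 + 0.12123 + 0.053579 = 1.0414.
⟨E⟩ = 102.96 meV, ⟨E²⟩ = 18545 meV².
C_V/k_B = (⟨E²⟩ − ⟨E⟩²)/(kT)² = (18545 − 10601)/11881 = 0.669.

0.669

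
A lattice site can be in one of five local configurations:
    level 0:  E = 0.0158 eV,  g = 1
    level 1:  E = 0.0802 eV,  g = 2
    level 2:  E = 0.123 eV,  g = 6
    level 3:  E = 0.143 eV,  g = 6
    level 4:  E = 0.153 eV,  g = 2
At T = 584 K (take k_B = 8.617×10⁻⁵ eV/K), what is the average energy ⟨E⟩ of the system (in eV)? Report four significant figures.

0.08219 eV

k_BT = 8.617×10⁻⁵ × 584 K = 0.0503233 eV.
Eᵢ/kT = 0.313970, 1.59370, 2.44420, 2.84163, 3.04034.
Z = Σ gᵢe^(−Eᵢ/kT) = 1·e^(−0.313970) + 2·e^(−1.59370) + 6·e^(−2.44420) + 6·e^(−2.84163) + 2·e^(−3.04034) = 0.730541 + 0.406345 + 0.520773 + 0.349983 + 0.0956373 = 2.10328.
⟨E⟩ = Σ Eᵢ gᵢe^(−Eᵢ/kT) / Z = (0.0158·0.730541 + 0.0802·0.406345 + 0.123·0.520773 + 0.143·0.349983 + 0.153·0.0956373) / 2.10328 = 0.08219 eV.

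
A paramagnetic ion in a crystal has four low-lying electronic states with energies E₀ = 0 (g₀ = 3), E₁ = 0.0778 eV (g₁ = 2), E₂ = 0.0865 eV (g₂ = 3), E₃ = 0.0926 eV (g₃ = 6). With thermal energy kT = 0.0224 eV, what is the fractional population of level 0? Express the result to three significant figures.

Eᵢ/kT = 0, 3.4732, 3.8616, 4.1339.
Z = Σ gᵢe^(−Eᵢ/kT) = 3·e^(−0) + 2·e^(−3.4732) + 3·e^(−3.8616) + 6·e^(−4.1339) = 3.0000 + 0.062035 + 0.063103 + 0.096122 = 3.2213.
P₀ = g₀ e^(−E₀/kT) / Z = 3.0000/3.2213 = 0.931.

0.931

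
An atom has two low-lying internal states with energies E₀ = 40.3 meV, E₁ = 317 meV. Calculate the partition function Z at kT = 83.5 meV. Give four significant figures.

Z = 0.6396

Eᵢ/kT = 0.482635, 3.79641.
Z = Σ e^(−Eᵢ/kT) = e^(−0.482635) + e^(−3.79641) = 0.617155 + 0.0224512 = 0.639606.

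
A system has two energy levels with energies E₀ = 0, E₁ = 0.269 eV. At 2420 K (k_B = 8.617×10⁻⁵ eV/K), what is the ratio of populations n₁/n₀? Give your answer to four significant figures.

0.2753

k_BT = 8.617×10⁻⁵ × 2420 K = 0.208531 eV.
n₁/n₀ = exp[−(E₁−E₀)/kT] = exp(−(0.269 eV)/(0.208531 eV)) = exp(-1.28998) = 0.2753.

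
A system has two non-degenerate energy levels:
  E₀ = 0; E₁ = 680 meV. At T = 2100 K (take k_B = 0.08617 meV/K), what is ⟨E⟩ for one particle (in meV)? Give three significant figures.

k_BT = 0.08617 × 2100 K = 180.96 meV.
Eᵢ/kT = 0, 3.7577.
Z = Σ e^(−Eᵢ/kT) = e^(−0) + e^(−3.7577) = 1.0000 + 0.023337 = 1.0233.
⟨E⟩ = Σ Eᵢ e^(−Eᵢ/kT) / Z = (0·1.0000 + 680·0.023337) / 1.0233 = 15.5 meV.

15.5 meV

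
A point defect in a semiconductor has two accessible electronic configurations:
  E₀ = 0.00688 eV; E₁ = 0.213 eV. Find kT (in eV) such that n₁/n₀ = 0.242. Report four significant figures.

n₁/n₀ = exp[−(E₁−E₀)/kT] = 0.242.
⇒ (E₁−E₀)/kT = ln(1/0.242) = ln(4.13223) = 1.41882.
kT = 0.20612 eV / 1.41882 = 0.1453 eV.

0.1453 eV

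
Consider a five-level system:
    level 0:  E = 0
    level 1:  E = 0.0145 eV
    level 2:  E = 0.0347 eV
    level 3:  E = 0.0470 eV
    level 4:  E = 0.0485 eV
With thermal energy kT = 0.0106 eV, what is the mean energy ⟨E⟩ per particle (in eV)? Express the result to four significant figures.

Eᵢ/kT = 0, 1.36792, 3.27358, 4.43396, 4.57547.
Z = Σ e^(−Eᵢ/kT) = e^(−0) + e^(−1.36792) + e^(−3.27358) + e^(−4.43396) + e^(−4.57547) = 1.00000 + 0.254636 + 0.0378706 + 0.0118674 + 0.0103015 = 1.31468.
⟨E⟩ = Σ Eᵢ e^(−Eᵢ/kT) / Z = (0·1.00000 + 0.0145·0.254636 + 0.0347·0.0378706 + 0.0470·0.0118674 + 0.0485·0.0103015) / 1.31468 = 0.004612 eV.

0.004612 eV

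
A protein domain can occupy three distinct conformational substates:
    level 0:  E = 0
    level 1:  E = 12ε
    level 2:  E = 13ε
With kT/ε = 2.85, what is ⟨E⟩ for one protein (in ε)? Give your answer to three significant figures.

0.306 ε

Eᵢ/kT = 0, 4.2105, 4.5614.
Z = Σ e^(−Eᵢ/kT) = e^(−0) + e^(−4.2105) + e^(−4.5614) = 1.0000 + 0.014839 + 0.010447 = 1.0253.
⟨E⟩ = Σ Eᵢ e^(−Eᵢ/kT) / Z = (0·1.0000 + 12·0.014839 + 13·0.010447) / 1.0253 = 0.306 ε.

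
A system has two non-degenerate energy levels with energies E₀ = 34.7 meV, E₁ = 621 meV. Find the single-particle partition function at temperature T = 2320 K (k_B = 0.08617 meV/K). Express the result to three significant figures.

k_BT = 0.08617 × 2320 K = 199.91 meV.
Eᵢ/kT = 0.17358, 3.1064.
Z = Σ e^(−Eᵢ/kT) = e^(−0.17358) + e^(−3.1064) = 0.84065 + 0.044762 = 0.88541.

Z = 0.885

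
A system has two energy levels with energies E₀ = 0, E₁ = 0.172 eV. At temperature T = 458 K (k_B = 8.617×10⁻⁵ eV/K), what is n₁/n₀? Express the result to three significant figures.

k_BT = 8.617×10⁻⁵ × 458 K = 0.039466 eV.
n₁/n₀ = exp[−(E₁−E₀)/kT] = exp(−(0.172 eV)/(0.039466 eV)) = exp(-4.3582) = 0.0128.

0.0128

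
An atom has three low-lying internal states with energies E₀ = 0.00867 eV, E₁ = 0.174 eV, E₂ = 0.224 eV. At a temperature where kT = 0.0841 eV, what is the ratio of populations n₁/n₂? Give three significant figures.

n₁/n₂ = exp[−(E₁−E₂)/kT] = exp(−(-0.050 eV)/(0.0841 eV)) = exp(0.59453) = 1.81.

1.81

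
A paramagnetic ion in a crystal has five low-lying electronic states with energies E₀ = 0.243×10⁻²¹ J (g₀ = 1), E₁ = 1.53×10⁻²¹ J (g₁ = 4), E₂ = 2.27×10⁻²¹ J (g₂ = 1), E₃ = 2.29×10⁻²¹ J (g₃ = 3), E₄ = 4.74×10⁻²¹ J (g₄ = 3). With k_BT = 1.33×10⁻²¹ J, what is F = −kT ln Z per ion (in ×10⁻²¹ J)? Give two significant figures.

Eᵢ/kT = 0.1827, 1.150, 1.707, 1.722, 3.564.
Z = Σ gᵢe^(−Eᵢ/kT) = 1·e^(−0.1827) + 4·e^(−1.150) + 1·e^(−1.707) + 3·e^(−1.722) + 3·e^(−3.564) = 0.8330 + 1.267 + 0.1814 + 0.5361 + 0.08498 = 2.902.
F = −kT ln Z = −1.33 × ln(2.902) = −1.33 × 1.065 = -1.4 ×10⁻²¹ J.

-1.4 ×10⁻²¹ J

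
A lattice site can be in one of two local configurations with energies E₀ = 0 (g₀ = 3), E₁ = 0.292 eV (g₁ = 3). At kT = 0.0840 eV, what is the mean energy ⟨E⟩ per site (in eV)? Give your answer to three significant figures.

0.00876 eV

Eᵢ/kT = 0, 3.4762.
Z = Σ gᵢe^(−Eᵢ/kT) = 3·e^(−0) + 3·e^(−3.4762) = 3.0000 + 0.092774 = 3.0928.
⟨E⟩ = Σ Eᵢ gᵢe^(−Eᵢ/kT) / Z = (0·3.0000 + 0.292·0.092774) / 3.0928 = 0.00876 eV.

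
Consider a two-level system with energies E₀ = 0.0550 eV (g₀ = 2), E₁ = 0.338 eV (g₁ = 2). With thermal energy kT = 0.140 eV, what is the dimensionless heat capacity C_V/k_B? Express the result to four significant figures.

0.4221

Eᵢ/kT = 0.392857, 2.41429.
Z = Σ gᵢe^(−Eᵢ/kT) = 2·e^(−0.392857) + 2·e^(−2.41429) = 1.35025 + 0.178862 = 1.52911.
⟨E⟩ = 0.0881030 eV, ⟨E²⟩ = 0.0160344 eV².
C_V/k_B = (⟨E²⟩ − ⟨E⟩²)/(kT)² = (0.0160344 − 0.00776214)/0.0196000 = 0.4221.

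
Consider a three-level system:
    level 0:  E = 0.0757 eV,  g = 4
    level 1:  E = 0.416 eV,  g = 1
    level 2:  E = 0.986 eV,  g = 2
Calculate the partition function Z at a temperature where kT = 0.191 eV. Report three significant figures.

Eᵢ/kT = 0.39634, 2.1780, 5.1623.
Z = Σ gᵢe^(−Eᵢ/kT) = 4·e^(−0.39634) + 1·e^(−2.1780) + 2·e^(−5.1623) = 2.6911 + 0.11327 + 0.011457 = 2.8158.

Z = 2.82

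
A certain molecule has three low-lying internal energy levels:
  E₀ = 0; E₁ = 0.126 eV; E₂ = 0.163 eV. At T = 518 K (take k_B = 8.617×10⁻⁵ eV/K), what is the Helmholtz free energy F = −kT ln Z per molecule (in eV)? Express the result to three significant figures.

k_BT = 8.617×10⁻⁵ × 518 K = 0.044636 eV.
Eᵢ/kT = 0, 2.8228, 3.6518.
Z = Σ e^(−Eᵢ/kT) = e^(−0) + e^(−2.8228) + e^(−3.6518) = 1.0000 + 0.059439 + 0.025944 = 1.0854.
F = −kT ln Z = −0.044636 × ln(1.0854) = −0.044636 × 0.081949 = -0.00366 eV.

-0.00366 eV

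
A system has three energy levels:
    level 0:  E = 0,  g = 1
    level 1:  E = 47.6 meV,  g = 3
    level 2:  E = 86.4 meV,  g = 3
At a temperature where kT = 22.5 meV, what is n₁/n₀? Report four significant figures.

0.3617

n₁/n₀ = (g₁/g₀) exp[−(E₁−E₀)/kT] = (3/1) × exp(−(47.6 meV)/(22.5 meV)) = (3/1) × exp(-2.11556) = 0.3617.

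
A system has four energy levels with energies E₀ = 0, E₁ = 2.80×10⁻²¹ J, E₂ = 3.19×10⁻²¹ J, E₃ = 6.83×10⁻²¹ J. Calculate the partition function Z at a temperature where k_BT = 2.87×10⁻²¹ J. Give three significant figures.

Eᵢ/kT = 0, 0.97561, 1.1115, 2.3798.
Z = Σ e^(−Eᵢ/kT) = e^(−0) + e^(−0.97561) + e^(−1.1115) + e^(−2.3798) = 1.0000 + 0.37696 + 0.32906 + 0.092569 = 1.7986.

Z = 1.80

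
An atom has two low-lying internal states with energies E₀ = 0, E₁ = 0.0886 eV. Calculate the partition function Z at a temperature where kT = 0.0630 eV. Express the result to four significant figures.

Eᵢ/kT = 0, 1.40635.
Z = Σ e^(−Eᵢ/kT) = e^(−0) + e^(−1.40635) = 1.00000 + 0.245036 = 1.24504.

Z = 1.245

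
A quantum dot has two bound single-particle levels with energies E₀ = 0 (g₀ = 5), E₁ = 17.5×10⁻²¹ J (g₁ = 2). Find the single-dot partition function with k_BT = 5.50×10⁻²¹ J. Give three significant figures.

Eᵢ/kT = 0, 3.1818.
Z = Σ gᵢe^(−Eᵢ/kT) = 5·e^(−0) + 2·e^(−3.1818) = 5.0000 + 0.083022 = 5.0830.

Z = 5.08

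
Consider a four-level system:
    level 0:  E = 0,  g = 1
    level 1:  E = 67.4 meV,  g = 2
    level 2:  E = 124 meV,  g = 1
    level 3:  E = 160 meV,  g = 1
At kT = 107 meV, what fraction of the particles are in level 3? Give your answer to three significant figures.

0.0861

Eᵢ/kT = 0, 0.62991, 1.1589, 1.4953.
Z = Σ gᵢe^(−Eᵢ/kT) = 1·e^(−0) + 2·e^(−0.62991) + 1·e^(−1.1589) + 1·e^(−1.4953) = 1.0000 + 1.0653 + 0.31383 + 0.22418 = 2.6033.
P₃ = g₃ e^(−E₃/kT) / Z = 0.22418/2.6033 = 0.0861.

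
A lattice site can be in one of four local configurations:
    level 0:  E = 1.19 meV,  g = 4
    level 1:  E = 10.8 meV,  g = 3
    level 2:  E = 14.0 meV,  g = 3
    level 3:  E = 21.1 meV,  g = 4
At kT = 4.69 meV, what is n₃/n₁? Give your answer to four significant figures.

n₃/n₁ = (g₃/g₁) exp[−(E₃−E₁)/kT] = (4/3) × exp(−(10.3 meV)/(4.69 meV)) = (4/3) × exp(-2.19616) = 0.1483.

0.1483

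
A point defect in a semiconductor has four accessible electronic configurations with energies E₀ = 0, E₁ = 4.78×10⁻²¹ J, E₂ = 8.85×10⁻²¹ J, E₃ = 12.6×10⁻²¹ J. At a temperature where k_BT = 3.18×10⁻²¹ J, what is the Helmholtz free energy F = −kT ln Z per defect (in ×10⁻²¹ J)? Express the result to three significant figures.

-0.842 ×10⁻²¹ J

Eᵢ/kT = 0, 1.5031, 2.7830, 3.9623.
Z = Σ e^(−Eᵢ/kT) = e^(−0) + e^(−1.5031) + e^(−2.7830) + e^(−3.9623) = 1.0000 + 0.22244 + 0.061853 + 0.019019 = 1.3033.
F = −kT ln Z = −3.18 × ln(1.3033) = −3.18 × 0.26490 = -0.842 ×10⁻²¹ J.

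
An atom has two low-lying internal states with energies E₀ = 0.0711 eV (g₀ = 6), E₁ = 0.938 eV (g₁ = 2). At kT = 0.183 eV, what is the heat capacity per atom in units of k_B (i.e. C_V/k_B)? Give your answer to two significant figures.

0.065

Eᵢ/kT = 0.3885, 5.126.
Z = Σ gᵢe^(−Eᵢ/kT) = 6·e^(−0.3885) + 2·e^(−5.126) = 4.068 + 0.01188 = 4.080.
⟨E⟩ = 0.07362 eV, ⟨E²⟩ = 0.007602 eV².
C_V/k_B = (⟨E²⟩ − ⟨E⟩²)/(kT)² = (0.007602 − 0.005420)/0.03349 = 0.065.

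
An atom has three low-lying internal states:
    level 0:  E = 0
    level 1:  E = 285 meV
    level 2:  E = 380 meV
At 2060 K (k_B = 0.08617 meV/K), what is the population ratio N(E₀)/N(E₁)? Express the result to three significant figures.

k_BT = 0.08617 × 2060 K = 177.51 meV.
n₀/n₁ = exp[−(E₀−E₁)/kT] = exp(−(-285 meV)/(177.51 meV)) = exp(1.6055) = 4.98.

4.98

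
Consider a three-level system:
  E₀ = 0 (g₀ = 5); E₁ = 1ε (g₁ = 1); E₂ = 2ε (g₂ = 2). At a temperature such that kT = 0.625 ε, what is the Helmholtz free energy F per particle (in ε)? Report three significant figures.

Eᵢ/kT = 0, 1.6000, 3.2000.
Z = Σ gᵢe^(−Eᵢ/kT) = 5·e^(−0) + 1·e^(−1.6000) + 2·e^(−3.2000) = 5.0000 + 0.20190 + 0.081524 = 5.2834.
F = −kT ln Z = −0.625 × ln(5.2834) = −0.625 × 1.6646 = -1.04 ε.

-1.04 ε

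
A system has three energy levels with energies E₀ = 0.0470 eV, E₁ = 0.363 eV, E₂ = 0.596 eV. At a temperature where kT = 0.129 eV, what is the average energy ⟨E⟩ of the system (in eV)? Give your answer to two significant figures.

Eᵢ/kT = 0.3643, 2.814, 4.620.
Z = Σ e^(−Eᵢ/kT) = e^(−0.3643) + e^(−2.814) + e^(−4.620) = 0.6947 + 0.05996 + 0.009853 = 0.7645.
⟨E⟩ = Σ Eᵢ e^(−Eᵢ/kT) / Z = (0.0470·0.6947 + 0.363·0.05996 + 0.596·0.009853) / 0.7645 = 0.079 eV.

0.079 eV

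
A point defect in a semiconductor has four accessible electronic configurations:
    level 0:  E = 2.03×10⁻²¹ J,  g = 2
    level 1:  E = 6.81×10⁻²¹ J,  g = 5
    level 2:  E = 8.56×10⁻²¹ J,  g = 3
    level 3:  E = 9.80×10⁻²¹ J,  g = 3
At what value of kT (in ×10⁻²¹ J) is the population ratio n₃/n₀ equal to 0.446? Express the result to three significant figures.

n₃/n₀ = (g₃/g₀) exp[−(E₃−E₀)/kT] = 0.446.
⇒ (E₃−E₀)/kT = ln((3/2)/0.446) = ln(3.3632) = 1.2129.
kT = 7.77 ×10⁻²¹ J / 1.2129 = 6.41 ×10⁻²¹ J.

6.41 ×10⁻²¹ J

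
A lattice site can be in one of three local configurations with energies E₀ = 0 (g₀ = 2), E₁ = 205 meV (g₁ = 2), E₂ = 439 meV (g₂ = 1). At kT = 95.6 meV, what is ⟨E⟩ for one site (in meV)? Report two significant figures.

Eᵢ/kT = 0, 2.144, 4.592.
Z = Σ gᵢe^(−Eᵢ/kT) = 2·e^(−0) + 2·e^(−2.144) + 1·e^(−4.592) = 2.000 + 0.2344 + 0.01013 = 2.245.
⟨E⟩ = Σ Eᵢ gᵢe^(−Eᵢ/kT) / Z = (0·2.000 + 205·0.2344 + 439·0.01013) / 2.245 = 23 meV.

23 meV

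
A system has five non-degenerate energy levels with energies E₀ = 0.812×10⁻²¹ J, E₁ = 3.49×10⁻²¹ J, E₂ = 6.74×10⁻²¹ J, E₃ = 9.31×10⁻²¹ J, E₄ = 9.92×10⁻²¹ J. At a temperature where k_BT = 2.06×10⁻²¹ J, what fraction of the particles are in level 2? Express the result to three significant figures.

Eᵢ/kT = 0.39417, 1.6942, 3.2718, 4.5194, 4.8155.
Z = Σ e^(−Eᵢ/kT) = e^(−0.39417) + e^(−1.6942) + e^(−3.2718) + e^(−4.5194) + e^(−4.8155) = 0.67424 + 0.18375 + 0.037938 + 0.010896 + 0.0081032 = 0.91493.
P₂ = e^(−E₂/kT) / Z = 0.037938/0.91493 = 0.0415.

0.0415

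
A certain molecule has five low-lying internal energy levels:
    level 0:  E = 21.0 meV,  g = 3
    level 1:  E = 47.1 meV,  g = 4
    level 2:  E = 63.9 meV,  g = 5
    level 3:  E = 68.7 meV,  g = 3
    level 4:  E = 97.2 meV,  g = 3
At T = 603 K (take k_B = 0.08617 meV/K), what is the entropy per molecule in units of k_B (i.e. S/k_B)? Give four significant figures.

2.792

k_BT = 0.08617 × 603 K = 51.9605 meV.
Eᵢ/kT = 0.404153, 0.906458, 1.22978, 1.32216, 1.87065.
Z = Σ gᵢe^(−Eᵢ/kT) = 3·e^(−0.404153) + 4·e^(−0.906458) + 5·e^(−1.22978) + 3·e^(−1.32216) + 3·e^(−1.87065) = 2.00263 + 1.61581 + 1.46178 + 0.799677 + 0.462071 = 6.34197.
⟨E⟩ = Σ EᵢPᵢ = 49.1044 meV.
S/k_B = ln Z + ⟨E⟩/kT = ln(6.34197) + 49.1044/51.9605 = 1.84719 + 0.945033 = 2.792.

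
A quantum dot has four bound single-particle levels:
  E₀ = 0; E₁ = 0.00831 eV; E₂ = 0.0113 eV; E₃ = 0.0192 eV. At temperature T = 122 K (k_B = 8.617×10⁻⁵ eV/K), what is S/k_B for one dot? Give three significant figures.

1.19

k_BT = 8.617×10⁻⁵ × 122 K = 0.010513 eV.
Eᵢ/kT = 0, 0.79045, 1.0749, 1.8263.
Z = Σ e^(−Eᵢ/kT) = e^(−0) + e^(−0.79045) + e^(−1.0749) + e^(−1.8263) = 1.0000 + 0.45364 + 0.34133 + 0.16101 = 1.9560.
⟨E⟩ = Σ EᵢPᵢ = 0.0054796 eV.
S/k_B = ln Z + ⟨E⟩/kT = ln(1.9560) + 0.0054796/0.010513 = 0.67090 + 0.52122 = 1.19.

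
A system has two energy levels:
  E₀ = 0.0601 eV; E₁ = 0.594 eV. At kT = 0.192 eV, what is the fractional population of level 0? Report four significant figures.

0.9416

Eᵢ/kT = 0.313021, 3.09375.
Z = Σ e^(−Eᵢ/kT) = e^(−0.313021) + e^(−3.09375) = 0.731235 + 0.0453316 = 0.776567.
P₀ = e^(−E₀/kT) / Z = 0.731235/0.776567 = 0.9416.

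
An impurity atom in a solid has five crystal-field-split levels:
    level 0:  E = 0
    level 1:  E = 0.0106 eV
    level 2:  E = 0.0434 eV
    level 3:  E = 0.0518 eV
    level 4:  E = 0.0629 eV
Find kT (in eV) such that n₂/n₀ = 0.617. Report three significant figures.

n₂/n₀ = exp[−(E₂−E₀)/kT] = 0.617.
⇒ (E₂−E₀)/kT = ln(1/0.617) = ln(1.6207) = 0.48286.
kT = 0.0434 eV / 0.48286 = 0.0899 eV.

0.0899 eV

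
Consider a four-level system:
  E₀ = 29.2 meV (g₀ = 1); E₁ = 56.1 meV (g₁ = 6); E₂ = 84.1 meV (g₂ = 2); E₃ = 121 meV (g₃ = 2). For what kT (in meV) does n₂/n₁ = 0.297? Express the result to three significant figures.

243 meV

n₂/n₁ = (g₂/g₁) exp[−(E₂−E₁)/kT] = 0.297.
⇒ (E₂−E₁)/kT = ln((2/6)/0.297) = ln(1.1223) = 0.11538.
kT = 28.0 meV / 0.11538 = 243 meV.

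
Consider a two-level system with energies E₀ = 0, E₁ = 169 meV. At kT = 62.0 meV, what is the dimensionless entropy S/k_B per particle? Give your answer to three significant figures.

0.231

Eᵢ/kT = 0, 2.7258.
Z = Σ e^(−Eᵢ/kT) = e^(−0) + e^(−2.7258) = 1.0000 + 0.065494 = 1.0655.
⟨E⟩ = Σ EᵢPᵢ = 10.388 meV.
S/k_B = ln Z + ⟨E⟩/kT = ln(1.0655) + 10.388/62.0 = 0.063444 + 0.16755 = 0.231.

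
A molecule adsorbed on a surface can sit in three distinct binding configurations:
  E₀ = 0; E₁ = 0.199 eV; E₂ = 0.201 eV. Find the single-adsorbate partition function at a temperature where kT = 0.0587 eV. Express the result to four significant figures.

Z = 1.066

Eᵢ/kT = 0, 3.39012, 3.42419.
Z = Σ e^(−Eᵢ/kT) = e^(−0) + e^(−3.39012) + e^(−3.42419) = 1.00000 + 0.0337046 + 0.0325757 = 1.06628.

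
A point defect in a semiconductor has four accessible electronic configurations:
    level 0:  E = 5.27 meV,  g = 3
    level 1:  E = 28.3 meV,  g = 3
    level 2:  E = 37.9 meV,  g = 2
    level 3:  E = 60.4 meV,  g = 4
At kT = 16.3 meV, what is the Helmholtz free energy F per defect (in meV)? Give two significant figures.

Eᵢ/kT = 0.3233, 1.736, 2.325, 3.706.
Z = Σ gᵢe^(−Eᵢ/kT) = 3·e^(−0.3233) + 3·e^(−1.736) + 2·e^(−2.325) + 4·e^(−3.706) = 2.171 + 0.5287 + 0.1956 + 0.09830 = 2.994.
F = −kT ln Z = −16.3 × ln(2.994) = −16.3 × 1.097 = -18 meV.

-18 meV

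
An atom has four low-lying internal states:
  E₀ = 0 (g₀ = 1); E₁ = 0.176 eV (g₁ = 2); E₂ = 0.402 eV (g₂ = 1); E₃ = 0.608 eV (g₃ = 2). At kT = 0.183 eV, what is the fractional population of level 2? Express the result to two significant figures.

Eᵢ/kT = 0, 0.9617, 2.197, 3.322.
Z = Σ gᵢe^(−Eᵢ/kT) = 1·e^(−0) + 2·e^(−0.9617) + 1·e^(−2.197) + 2·e^(−3.322) = 1.000 + 0.7645 + 0.1111 + 0.07216 = 1.948.
P₂ = g₂ e^(−E₂/kT) / Z = 0.1111/1.948 = 0.057.

0.057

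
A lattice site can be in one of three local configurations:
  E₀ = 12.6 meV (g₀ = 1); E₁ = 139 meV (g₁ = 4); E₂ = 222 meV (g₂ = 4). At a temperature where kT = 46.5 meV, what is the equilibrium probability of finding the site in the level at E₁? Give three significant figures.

0.202

Eᵢ/kT = 0.27097, 2.9892, 4.7742.
Z = Σ gᵢe^(−Eᵢ/kT) = 1·e^(−0.27097) + 4·e^(−2.9892) + 4·e^(−4.7742) = 0.76264 + 0.20131 + 0.033779 = 0.99773.
P₁ = g₁ e^(−E₁/kT) / Z = 0.20131/0.99773 = 0.202.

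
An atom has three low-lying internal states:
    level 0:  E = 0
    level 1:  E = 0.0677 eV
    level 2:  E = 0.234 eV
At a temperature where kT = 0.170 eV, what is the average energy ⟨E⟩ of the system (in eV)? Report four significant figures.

Eᵢ/kT = 0, 0.398235, 1.37647.
Z = Σ e^(−Eᵢ/kT) = e^(−0) + e^(−0.398235) + e^(−1.37647) = 1.00000 + 0.671504 + 0.252468 = 1.92397.
⟨E⟩ = Σ Eᵢ e^(−Eᵢ/kT) / Z = (0·1.00000 + 0.0677·0.671504 + 0.234·0.252468) / 1.92397 = 0.05433 eV.

0.05433 eV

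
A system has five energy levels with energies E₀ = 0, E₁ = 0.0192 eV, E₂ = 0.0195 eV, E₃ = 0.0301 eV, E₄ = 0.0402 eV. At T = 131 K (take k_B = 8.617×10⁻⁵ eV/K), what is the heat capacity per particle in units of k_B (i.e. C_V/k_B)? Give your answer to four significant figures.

k_BT = 8.617×10⁻⁵ × 131 K = 0.0112883 eV.
Eᵢ/kT = 0, 1.70088, 1.72745, 2.66648, 3.56121.
Z = Σ e^(−Eᵢ/kT) = e^(−0) + e^(−1.70088) + e^(−1.72745) + e^(−2.66648) + e^(−3.56121) = 1.00000 + 0.182523 + 0.177737 + 0.0694964 + 0.0284044 = 1.45816.
⟨E⟩ = 0.00699787 eV, ⟨E²⟩ = 0.000167154 eV².
C_V/k_B = (⟨E²⟩ − ⟨E⟩²)/(kT)² = (0.000167154 − 0.0000489702)/0.000127426 = 0.9275.

0.9275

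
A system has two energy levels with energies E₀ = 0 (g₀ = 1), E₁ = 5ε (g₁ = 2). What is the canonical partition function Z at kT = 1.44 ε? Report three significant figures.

Z = 1.06

Eᵢ/kT = 0, 3.4722.
Z = Σ gᵢe^(−Eᵢ/kT) = 1·e^(−0) + 2·e^(−3.4722) = 1.0000 + 0.062097 = 1.0621.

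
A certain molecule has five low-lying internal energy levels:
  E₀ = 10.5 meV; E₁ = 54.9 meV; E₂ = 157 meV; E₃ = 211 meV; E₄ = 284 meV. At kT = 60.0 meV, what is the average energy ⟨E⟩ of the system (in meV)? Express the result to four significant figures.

Eᵢ/kT = 0.175000, 0.915000, 2.61667, 3.51667, 4.73333.
Z = Σ e^(−Eᵢ/kT) = e^(−0.175000) + e^(−0.915000) + e^(−2.61667) + e^(−3.51667) + e^(−4.73333) = 0.839457 + 0.400517 + 0.0730457 + 0.0296982 + 0.00879713 = 1.35152.
⟨E⟩ = Σ Eᵢ e^(−Eᵢ/kT) / Z = (10.5·0.839457 + 54.9·0.400517 + 157·0.0730457 + 211·0.0296982 + 284·0.00879713) / 1.35152 = 37.76 meV.

37.76 meV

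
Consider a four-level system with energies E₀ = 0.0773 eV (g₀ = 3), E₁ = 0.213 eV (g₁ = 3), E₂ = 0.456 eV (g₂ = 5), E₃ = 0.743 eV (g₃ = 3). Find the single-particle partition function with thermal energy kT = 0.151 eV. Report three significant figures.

Eᵢ/kT = 0.51192, 1.4106, 3.0199, 4.9205.
Z = Σ gᵢe^(−Eᵢ/kT) = 3·e^(−0.51192) + 3·e^(−1.4106) + 5·e^(−3.0199) + 3·e^(−4.9205) = 1.7980 + 0.73199 + 0.24403 + 0.021886 = 2.7959.

Z = 2.80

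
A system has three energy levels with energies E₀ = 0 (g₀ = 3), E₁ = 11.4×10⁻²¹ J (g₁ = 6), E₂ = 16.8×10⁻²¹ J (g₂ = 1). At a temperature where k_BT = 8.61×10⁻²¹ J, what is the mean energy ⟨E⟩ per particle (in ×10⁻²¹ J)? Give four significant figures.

Eᵢ/kT = 0, 1.32404, 1.95122.
Z = Σ gᵢe^(−Eᵢ/kT) = 3·e^(−0) + 6·e^(−1.32404) + 1·e^(−1.95122) = 3.00000 + 1.59635 + 0.142101 = 4.73845.
⟨E⟩ = Σ Eᵢ gᵢe^(−Eᵢ/kT) / Z = (0·3.00000 + 11.4·1.59635 + 16.8·0.142101) / 4.73845 = 4.344 ×10⁻²¹ J.

4.344 ×10⁻²¹ J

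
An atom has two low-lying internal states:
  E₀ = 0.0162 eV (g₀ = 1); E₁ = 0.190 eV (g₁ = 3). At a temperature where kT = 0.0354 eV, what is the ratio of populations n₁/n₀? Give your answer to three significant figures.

0.0221

n₁/n₀ = (g₁/g₀) exp[−(E₁−E₀)/kT] = (3/1) × exp(−(0.1738 eV)/(0.0354 eV)) = (3/1) × exp(-4.9096) = 0.0221.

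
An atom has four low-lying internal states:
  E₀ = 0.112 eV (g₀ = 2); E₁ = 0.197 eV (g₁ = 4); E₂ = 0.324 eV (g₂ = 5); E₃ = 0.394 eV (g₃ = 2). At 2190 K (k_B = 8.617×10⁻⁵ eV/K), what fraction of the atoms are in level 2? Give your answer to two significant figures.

k_BT = 8.617×10⁻⁵ × 2190 K = 0.1887 eV.
Eᵢ/kT = 0.5935, 1.044, 1.717, 2.088.
Z = Σ gᵢe^(−Eᵢ/kT) = 2·e^(−0.5935) + 4·e^(−1.044) + 5·e^(−1.717) + 2·e^(−2.088) = 1.105 + 1.408 + 0.8980 + 0.2479 = 3.659.
P₂ = g₂ e^(−E₂/kT) / Z = 0.8980/3.659 = 0.25.

0.25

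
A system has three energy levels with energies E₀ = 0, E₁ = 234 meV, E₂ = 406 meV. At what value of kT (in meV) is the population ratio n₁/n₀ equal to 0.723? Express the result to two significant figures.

720 meV

n₁/n₀ = exp[−(E₁−E₀)/kT] = 0.723.
⇒ (E₁−E₀)/kT = ln(1/0.723) = ln(1.383) = 0.3243.
kT = 234 meV / 0.3243 = 720 meV.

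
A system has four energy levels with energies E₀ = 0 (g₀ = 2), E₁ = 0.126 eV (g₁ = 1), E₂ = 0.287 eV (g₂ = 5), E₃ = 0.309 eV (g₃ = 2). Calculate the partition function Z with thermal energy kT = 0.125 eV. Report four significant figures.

Z = 3.037

Eᵢ/kT = 0, 1.00800, 2.29600, 2.47200.
Z = Σ gᵢe^(−Eᵢ/kT) = 2·e^(−0) + 1·e^(−1.00800) + 5·e^(−2.29600) + 2·e^(−2.47200) = 2.00000 + 0.364948 + 0.503303 + 0.168832 = 3.03708.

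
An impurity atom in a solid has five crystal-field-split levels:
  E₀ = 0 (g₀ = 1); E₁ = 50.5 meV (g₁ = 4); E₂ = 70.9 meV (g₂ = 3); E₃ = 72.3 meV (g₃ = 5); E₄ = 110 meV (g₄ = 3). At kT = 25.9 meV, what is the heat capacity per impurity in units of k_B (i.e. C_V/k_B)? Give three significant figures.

Eᵢ/kT = 0, 1.9498, 2.7375, 2.7915, 4.2471.
Z = Σ gᵢe^(−Eᵢ/kT) = 1·e^(−0) + 4·e^(−1.9498) + 3·e^(−2.7375) + 5·e^(−2.7915) + 3·e^(−4.2471) = 1.0000 + 0.56921 + 0.19420 + 0.30665 + 0.042917 = 2.1130.
⟨E⟩ = 32.847 meV, ⟨E²⟩ = 2153.4 meV².
C_V/k_B = (⟨E²⟩ − ⟨E⟩²)/(kT)² = (2153.4 − 1078.9)/670.81 = 1.60.

1.60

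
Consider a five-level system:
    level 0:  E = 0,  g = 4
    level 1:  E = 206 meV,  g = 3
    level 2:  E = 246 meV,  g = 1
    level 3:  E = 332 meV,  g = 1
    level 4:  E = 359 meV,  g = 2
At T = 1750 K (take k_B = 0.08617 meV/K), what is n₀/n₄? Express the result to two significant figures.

k_BT = 0.08617 × 1750 K = 150.8 meV.
n₀/n₄ = (g₀/g₄) exp[−(E₀−E₄)/kT] = (4/2) × exp(−(-359 meV)/(150.8 meV)) = (4/2) × exp(2.381) = 22.

22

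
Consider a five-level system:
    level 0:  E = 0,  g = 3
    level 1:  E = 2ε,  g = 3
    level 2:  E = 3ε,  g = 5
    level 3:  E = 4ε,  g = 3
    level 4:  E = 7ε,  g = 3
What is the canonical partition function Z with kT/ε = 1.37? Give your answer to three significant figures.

Eᵢ/kT = 0, 1.4599, 2.1898, 2.9197, 5.1095.
Z = Σ gᵢe^(−Eᵢ/kT) = 3·e^(−0) + 3·e^(−1.4599) + 5·e^(−2.1898) + 3·e^(−2.9197) + 3·e^(−5.1095) = 3.0000 + 0.69678 + 0.55970 + 0.16185 + 0.018117 = 4.4364.

Z = 4.44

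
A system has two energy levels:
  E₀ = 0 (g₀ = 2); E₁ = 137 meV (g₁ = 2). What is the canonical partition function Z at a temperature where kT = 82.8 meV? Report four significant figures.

Z = 2.382

Eᵢ/kT = 0, 1.65459.
Z = Σ gᵢe^(−Eᵢ/kT) = 2·e^(−0) + 2·e^(−1.65459) = 2.00000 + 0.382341 = 2.38234.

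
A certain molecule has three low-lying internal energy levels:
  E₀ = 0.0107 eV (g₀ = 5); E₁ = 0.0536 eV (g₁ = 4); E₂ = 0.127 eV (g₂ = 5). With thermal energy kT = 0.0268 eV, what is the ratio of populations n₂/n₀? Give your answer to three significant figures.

0.0130

n₂/n₀ = (g₂/g₀) exp[−(E₂−E₀)/kT] = (5/5) × exp(−(0.1163 eV)/(0.0268 eV)) = (5/5) × exp(-4.3396) = 0.0130.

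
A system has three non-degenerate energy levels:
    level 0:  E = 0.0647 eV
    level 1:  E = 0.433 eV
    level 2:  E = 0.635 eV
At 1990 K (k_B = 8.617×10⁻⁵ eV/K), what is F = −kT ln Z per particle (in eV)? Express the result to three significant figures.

0.0403 eV

k_BT = 8.617×10⁻⁵ × 1990 K = 0.17148 eV.
Eᵢ/kT = 0.37730, 2.5251, 3.7031.
Z = Σ e^(−Eᵢ/kT) = e^(−0.37730) + e^(−2.5251) + e^(−3.7031) = 0.68571 + 0.080050 + 0.024647 = 0.79041.
F = −kT ln Z = −0.17148 × ln(0.79041) = −0.17148 × -0.23520 = 0.0403 eV.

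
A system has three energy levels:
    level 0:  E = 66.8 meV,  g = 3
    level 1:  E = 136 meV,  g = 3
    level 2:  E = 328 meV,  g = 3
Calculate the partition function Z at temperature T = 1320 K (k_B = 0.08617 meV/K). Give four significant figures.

k_BT = 0.08617 × 1320 K = 113.744 meV.
Eᵢ/kT = 0.587284, 1.19567, 2.88367.
Z = Σ gᵢe^(−Eᵢ/kT) = 3·e^(−0.587284) + 3·e^(−1.19567) + 3·e^(−2.88367) = 1.66750 + 0.907504 + 0.167787 = 2.74279.

Z = 2.743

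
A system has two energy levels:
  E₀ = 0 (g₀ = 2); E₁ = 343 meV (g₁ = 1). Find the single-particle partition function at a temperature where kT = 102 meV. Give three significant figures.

Eᵢ/kT = 0, 3.3627.
Z = Σ gᵢe^(−Eᵢ/kT) = 2·e^(−0) + 1·e^(−3.3627) = 2.0000 + 0.034642 = 2.0346.

Z = 2.03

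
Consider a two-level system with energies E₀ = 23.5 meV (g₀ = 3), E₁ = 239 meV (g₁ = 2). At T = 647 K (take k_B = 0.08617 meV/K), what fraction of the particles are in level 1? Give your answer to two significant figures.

k_BT = 0.08617 × 647 K = 55.75 meV.
Eᵢ/kT = 0.4215, 4.287.
Z = Σ gᵢe^(−Eᵢ/kT) = 3·e^(−0.4215) + 2·e^(−4.287) = 1.968 + 0.02749 = 1.995.
P₁ = g₁ e^(−E₁/kT) / Z = 0.02749/1.995 = 0.014.

0.014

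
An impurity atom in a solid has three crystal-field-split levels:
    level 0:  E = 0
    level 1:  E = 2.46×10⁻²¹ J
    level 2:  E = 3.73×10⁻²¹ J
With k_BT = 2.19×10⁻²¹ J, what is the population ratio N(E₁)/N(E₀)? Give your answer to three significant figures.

0.325

n₁/n₀ = exp[−(E₁−E₀)/kT] = exp(−(2.46 ×10⁻²¹ J)/(2.19 ×10⁻²¹ J)) = exp(-1.1233) = 0.325.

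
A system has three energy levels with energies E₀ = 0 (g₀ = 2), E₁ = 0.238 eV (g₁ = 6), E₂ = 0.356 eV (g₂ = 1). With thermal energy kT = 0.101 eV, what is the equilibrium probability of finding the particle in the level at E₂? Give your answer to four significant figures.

Eᵢ/kT = 0, 2.35644, 3.52475.
Z = Σ gᵢe^(−Eᵢ/kT) = 2·e^(−0) + 6·e^(−2.35644) + 1·e^(−3.52475) = 2.00000 + 0.568542 + 0.0294592 = 2.59800.
P₂ = g₂ e^(−E₂/kT) / Z = 0.0294592/2.59800 = 0.01134.

0.01134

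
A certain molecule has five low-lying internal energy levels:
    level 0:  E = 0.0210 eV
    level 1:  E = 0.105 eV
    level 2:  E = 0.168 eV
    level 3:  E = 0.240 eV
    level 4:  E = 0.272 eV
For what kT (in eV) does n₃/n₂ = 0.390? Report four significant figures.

0.07646 eV

n₃/n₂ = exp[−(E₃−E₂)/kT] = 0.390.
⇒ (E₃−E₂)/kT = ln(1/0.390) = ln(2.56410) = 0.941608.
kT = 0.072 eV / 0.941608 = 0.07646 eV.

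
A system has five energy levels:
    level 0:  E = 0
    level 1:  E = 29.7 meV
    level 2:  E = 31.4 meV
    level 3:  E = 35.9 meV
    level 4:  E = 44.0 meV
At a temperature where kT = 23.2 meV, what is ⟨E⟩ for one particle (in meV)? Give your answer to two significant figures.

16 meV

Eᵢ/kT = 0, 1.280, 1.353, 1.547, 1.897.
Z = Σ e^(−Eᵢ/kT) = e^(−0) + e^(−1.280) + e^(−1.353) + e^(−1.547) + e^(−1.897) = 1.000 + 0.2780 + 0.2585 + 0.2129 + 0.1500 = 1.899.
⟨E⟩ = Σ Eᵢ e^(−Eᵢ/kT) / Z = (0·1.000 + 29.7·0.2780 + 31.4·0.2585 + 35.9·0.2129 + 44.0·0.1500) / 1.899 = 16 meV.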